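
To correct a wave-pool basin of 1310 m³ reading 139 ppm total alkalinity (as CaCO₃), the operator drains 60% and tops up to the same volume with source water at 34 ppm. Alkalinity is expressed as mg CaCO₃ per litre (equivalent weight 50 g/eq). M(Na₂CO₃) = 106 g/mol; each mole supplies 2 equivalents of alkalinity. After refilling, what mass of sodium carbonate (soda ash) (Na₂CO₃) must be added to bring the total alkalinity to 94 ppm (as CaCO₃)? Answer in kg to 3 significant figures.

Volume: 1310 m³ = 1,310,000 L.
After draining 60% and refilling: 139 × 0.40 + 34 × 0.60 = 76 ppm.
Deficit to target: 94 − 76 = 18 mg/L.
As CaCO₃: 18 mg/L × 1,310,000 L = 23,580 g; ÷ 50 g/eq ÷ 2 = 235.8 mol Na₂CO₃.
Mass: 235.8 × 106 = 24,990 g.

25.0 kg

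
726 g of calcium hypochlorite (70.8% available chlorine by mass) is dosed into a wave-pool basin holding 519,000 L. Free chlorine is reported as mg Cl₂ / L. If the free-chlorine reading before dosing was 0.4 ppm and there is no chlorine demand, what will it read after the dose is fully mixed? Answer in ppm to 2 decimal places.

1.39 ppm

Available chlorine delivered: 726 g × 0.708 = 514 g as Cl₂.
Concentration rise: 514 g / 519,000 L = 0.9904 mg/L = 0.99 ppm.
Final FC: 0.4 + 0.99 = 1.39 ppm.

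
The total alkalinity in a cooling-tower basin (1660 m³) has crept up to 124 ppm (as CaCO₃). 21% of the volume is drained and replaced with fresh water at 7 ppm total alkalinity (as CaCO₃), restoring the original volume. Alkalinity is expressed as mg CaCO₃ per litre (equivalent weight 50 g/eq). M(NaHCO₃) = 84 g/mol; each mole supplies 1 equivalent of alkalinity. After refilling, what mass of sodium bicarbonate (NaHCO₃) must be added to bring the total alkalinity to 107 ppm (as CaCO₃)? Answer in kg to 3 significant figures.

21.1 kg

Volume: 1660 m³ = 1,660,000 L.
After draining 21% and refilling: 124 × 0.79 + 7 × 0.21 = 99.43 ppm.
Deficit to target: 107 − 99.43 = 7.57 mg/L.
As CaCO₃: 7.57 mg/L × 1,660,000 L = 12,570 g; ÷ 50 g/eq ÷ 1 = 251.3 mol NaHCO₃.
Mass: 251.3 × 84 = 21,110 g.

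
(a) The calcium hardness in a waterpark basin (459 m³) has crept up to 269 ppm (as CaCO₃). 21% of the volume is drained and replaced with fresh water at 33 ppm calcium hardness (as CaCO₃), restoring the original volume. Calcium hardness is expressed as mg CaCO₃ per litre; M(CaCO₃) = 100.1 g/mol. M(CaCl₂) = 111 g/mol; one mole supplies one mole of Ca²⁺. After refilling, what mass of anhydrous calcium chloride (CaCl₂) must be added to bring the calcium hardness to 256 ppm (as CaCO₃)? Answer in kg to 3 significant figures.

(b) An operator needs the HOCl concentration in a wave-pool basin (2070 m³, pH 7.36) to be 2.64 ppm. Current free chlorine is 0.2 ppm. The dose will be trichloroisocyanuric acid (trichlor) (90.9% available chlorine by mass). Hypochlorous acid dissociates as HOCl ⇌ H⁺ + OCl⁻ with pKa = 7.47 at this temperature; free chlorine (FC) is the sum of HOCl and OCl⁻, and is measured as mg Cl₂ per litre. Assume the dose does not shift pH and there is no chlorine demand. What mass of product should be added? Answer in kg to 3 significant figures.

(a) 18.6 kg; (b) 10.2 kg

(a) Volume: 459 m³ = 459,000 L.
(a) After draining 21% and refilling: 269 × 0.79 + 33 × 0.21 = 219.44 ppm.
(a) Deficit to target: 256 − 219.44 = 36.56 mg/L.
(a) As CaCO₃: 36.56 mg/L × 459,000 L = 16,780 g; ÷ 100.1 = 167.6 mol Ca²⁺.
(a) Mass: 167.6 × 111 = 18,610 g.

(b) Volume: 2070 m³ = 2,070,000 L.
(b) [OCl⁻]/[HOCl] = 10^(pH − pKa) = 10^(7.36 − 7.47) = 0.7762; fraction as HOCl = 1/(1 + 0.7762) = 0.563.
(b) Free chlorine required for 2.64 ppm HOCl: 2.64 / 0.563 = 4.689 ppm.
(b) FC to add: 4.689 − 0.2 = 4.489 mg/L as Cl₂.
(b) Cl₂ equivalent: 4.489 mg/L × 2,070,000 L = 9293 g.
(b) Product at 90.9% available Cl: 9293 / 0.909 = 10,220 g.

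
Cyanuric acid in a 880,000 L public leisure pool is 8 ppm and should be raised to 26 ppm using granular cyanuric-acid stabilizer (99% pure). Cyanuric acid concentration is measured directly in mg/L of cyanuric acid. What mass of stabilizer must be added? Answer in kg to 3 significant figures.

16.0 kg

CYA to add: (26 − 8) = 18 mg/L × 880,000 L = 15,840 g cyanuric acid.
At 99% purity: 15,840 / 0.99 = 16,000 g product.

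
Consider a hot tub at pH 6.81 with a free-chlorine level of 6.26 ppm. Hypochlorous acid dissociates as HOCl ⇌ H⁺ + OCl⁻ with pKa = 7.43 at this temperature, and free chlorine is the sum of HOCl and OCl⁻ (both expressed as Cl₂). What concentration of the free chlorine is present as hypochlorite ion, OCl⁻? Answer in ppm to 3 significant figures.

[OCl⁻]/[HOCl] = 10^(pH − pKa) = 10^(6.81 − 7.43) = 10^-0.62 = 0.2399.
Fraction as HOCl = 1 / (1 + 0.2399) = 0.8065.
OCl⁻ = (1 − 0.8065) × 6.26 ppm = 1.211 ppm.

1.21 ppm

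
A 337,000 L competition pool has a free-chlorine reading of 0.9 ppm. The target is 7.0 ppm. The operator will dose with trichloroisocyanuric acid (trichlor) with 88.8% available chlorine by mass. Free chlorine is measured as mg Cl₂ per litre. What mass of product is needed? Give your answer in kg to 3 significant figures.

2.31 kg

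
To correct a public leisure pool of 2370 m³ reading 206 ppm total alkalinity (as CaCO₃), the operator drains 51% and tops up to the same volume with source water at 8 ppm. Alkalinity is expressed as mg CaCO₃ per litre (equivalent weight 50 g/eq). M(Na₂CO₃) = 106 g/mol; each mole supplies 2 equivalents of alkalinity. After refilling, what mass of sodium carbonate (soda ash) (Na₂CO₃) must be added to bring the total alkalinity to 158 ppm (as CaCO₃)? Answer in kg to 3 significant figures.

133 kg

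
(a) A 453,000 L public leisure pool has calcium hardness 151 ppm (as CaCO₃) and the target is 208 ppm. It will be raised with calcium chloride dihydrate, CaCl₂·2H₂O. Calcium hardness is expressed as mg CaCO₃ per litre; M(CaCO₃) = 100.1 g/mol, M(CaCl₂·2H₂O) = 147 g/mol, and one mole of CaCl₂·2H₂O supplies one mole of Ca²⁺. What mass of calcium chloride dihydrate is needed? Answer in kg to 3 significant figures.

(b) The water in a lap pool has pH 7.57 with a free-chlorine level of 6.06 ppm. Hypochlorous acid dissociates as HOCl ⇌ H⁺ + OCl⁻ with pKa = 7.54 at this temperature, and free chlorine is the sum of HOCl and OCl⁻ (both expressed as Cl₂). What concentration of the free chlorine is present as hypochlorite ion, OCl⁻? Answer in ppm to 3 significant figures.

(a) Hardness to add: (208 − 151) = 57 mg/L as CaCO₃ × 453,000 L = 25,820 g as CaCO₃.
(a) Moles of Ca²⁺ (1 mol Ca²⁺ ≡ 1 mol CaCO₃): 25,820 / 100.1 g/mol = 258 mol.
(a) Mass of CaCl₂·2H₂O: 258 × 147 = 37,920 g.

(b) [OCl⁻]/[HOCl] = 10^(pH − pKa) = 10^(7.57 − 7.54) = 10^0.03 = 1.072.
(b) Fraction as HOCl = 1 / (1 + 1.072) = 0.4827.
(b) OCl⁻ = (1 − 0.4827) × 6.06 ppm = 3.135 ppm.

(a) 37.9 kg; (b) 3.13 ppm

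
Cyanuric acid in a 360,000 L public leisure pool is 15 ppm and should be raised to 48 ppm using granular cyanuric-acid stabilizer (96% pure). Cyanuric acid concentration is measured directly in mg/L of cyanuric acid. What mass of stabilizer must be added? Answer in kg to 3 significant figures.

CYA to add: (48 − 15) = 33 mg/L × 360,000 L = 11,880 g cyanuric acid.
At 96% purity: 11,880 / 0.96 = 12,380 g product.

12.4 kg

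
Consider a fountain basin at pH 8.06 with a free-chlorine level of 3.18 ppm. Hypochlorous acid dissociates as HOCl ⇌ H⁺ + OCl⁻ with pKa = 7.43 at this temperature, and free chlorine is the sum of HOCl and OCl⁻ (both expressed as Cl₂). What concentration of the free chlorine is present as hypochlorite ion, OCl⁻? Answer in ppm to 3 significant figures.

2.58 ppm

[OCl⁻]/[HOCl] = 10^(pH − pKa) = 10^(8.06 − 7.43) = 10^0.63 = 4.266.
Fraction as HOCl = 1 / (1 + 4.266) = 0.1899.
OCl⁻ = (1 − 0.1899) × 3.18 ppm = 2.576 ppm.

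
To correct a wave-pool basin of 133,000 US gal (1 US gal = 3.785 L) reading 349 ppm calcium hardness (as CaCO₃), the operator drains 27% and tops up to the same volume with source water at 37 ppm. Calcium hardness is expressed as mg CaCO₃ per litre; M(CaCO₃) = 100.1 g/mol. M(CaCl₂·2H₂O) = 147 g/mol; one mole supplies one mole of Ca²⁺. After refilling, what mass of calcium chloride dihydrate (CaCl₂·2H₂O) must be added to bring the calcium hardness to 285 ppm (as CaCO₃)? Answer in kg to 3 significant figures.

15.0 kg

Volume: 133,000 US gal × 3.785 L/gal = 503,405 L.
After draining 27% and refilling: 349 × 0.73 + 37 × 0.27 = 264.76 ppm.
Deficit to target: 285 − 264.76 = 20.24 mg/L.
As CaCO₃: 20.24 mg/L × 503,405 L = 10,190 g; ÷ 100.1 = 101.8 mol Ca²⁺.
Mass: 101.8 × 147 = 14,960 g.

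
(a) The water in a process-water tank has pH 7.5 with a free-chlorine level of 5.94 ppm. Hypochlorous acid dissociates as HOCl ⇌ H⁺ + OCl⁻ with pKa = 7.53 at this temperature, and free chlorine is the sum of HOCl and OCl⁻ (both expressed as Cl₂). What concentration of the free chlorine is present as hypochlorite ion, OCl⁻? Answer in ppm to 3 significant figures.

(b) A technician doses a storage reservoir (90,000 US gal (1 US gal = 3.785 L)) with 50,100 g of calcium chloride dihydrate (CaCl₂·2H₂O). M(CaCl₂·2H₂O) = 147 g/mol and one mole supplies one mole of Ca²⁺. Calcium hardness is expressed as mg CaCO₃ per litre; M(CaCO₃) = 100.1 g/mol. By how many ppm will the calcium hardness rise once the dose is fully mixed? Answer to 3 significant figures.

(a) [OCl⁻]/[HOCl] = 10^(pH − pKa) = 10^(7.5 − 7.53) = 10^-0.03 = 0.9333.
(a) Fraction as HOCl = 1 / (1 + 0.9333) = 0.5173.
(a) OCl⁻ = (1 − 0.5173) × 5.94 ppm = 2.867 ppm.

(b) Volume: 90,000 US gal × 3.785 L/gal = 340,650 L.
(b) Moles of Ca²⁺: 50,100 g ÷ 147 g/mol = 340.8 mol.
(b) As CaCO₃: 340.8 mol × 100.1 g/mol = 34,120 g.
(b) Rise: 34,120 g / 340,650 L × 1000 = 100.1 mg/L.

(a) 2.87 ppm; (b) 100 ppm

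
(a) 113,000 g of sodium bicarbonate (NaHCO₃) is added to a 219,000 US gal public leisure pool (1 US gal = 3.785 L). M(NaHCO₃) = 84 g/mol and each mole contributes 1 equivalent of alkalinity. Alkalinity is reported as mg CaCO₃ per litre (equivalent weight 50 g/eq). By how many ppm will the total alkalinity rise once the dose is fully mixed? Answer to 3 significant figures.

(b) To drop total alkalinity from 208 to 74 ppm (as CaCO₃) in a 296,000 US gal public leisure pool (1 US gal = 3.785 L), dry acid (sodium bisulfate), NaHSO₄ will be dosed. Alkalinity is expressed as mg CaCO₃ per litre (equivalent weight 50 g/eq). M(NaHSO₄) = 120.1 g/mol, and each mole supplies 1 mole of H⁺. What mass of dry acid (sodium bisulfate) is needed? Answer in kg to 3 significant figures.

(a) Volume: 219,000 US gal × 3.785 L/gal = 828,915 L.
(a) Moles of NaHCO₃: 113,000 g ÷ 84 g/mol = 1345 mol → 1345 eq of alkalinity.
(a) As CaCO₃: 1345 eq × 50 g/eq = 67,260 g.
(a) Rise: 67,260 g / 828,915 L × 1000 = 81.14 mg/L.

(b) Volume: 296,000 US gal × 3.785 L/gal = 1,120,360 L.
(b) Alkalinity to neutralize: (208 − 74) = 134 mg/L as CaCO₃ × 1,120,360 L = 150,100 g as CaCO₃.
(b) Equivalents of H⁺ required: 150,100 ÷ 50 g/eq = 3003 eq = 3003 mol NaHSO₄.
(b) Mass of NaHSO₄: 3003 × 120.1 = 360,600 g.

(a) 81.1 ppm; (b) 361 kg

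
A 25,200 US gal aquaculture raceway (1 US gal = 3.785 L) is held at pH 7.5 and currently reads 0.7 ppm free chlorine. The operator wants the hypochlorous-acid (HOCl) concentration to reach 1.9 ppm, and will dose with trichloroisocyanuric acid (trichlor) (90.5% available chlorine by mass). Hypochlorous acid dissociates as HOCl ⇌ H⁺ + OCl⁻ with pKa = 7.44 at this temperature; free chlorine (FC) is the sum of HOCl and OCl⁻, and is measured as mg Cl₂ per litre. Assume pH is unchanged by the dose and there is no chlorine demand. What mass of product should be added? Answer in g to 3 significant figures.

Volume: 25,200 US gal × 3.785 L/gal = 95,382 L.
[OCl⁻]/[HOCl] = 10^(pH − pKa) = 10^(7.5 − 7.44) = 1.148; fraction as HOCl = 1/(1 + 1.148) = 0.4655.
Free chlorine required for 1.9 ppm HOCl: 1.9 / 0.4655 = 4.081 ppm.
FC to add: 4.081 − 0.7 = 3.381 mg/L as Cl₂.
Cl₂ equivalent: 3.381 mg/L × 95,382 L = 322.5 g.
Product at 90.5% available Cl: 322.5 / 0.905 = 356.4 g.

356 g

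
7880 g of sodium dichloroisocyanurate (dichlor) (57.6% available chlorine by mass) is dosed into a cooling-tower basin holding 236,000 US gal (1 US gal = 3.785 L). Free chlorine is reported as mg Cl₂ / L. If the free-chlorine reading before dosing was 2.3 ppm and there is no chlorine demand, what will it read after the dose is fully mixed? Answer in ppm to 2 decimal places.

7.38 ppm

Volume: 236,000 US gal × 3.785 L/gal = 893,260 L.
Available chlorine delivered: 7880 g × 0.576 = 4539 g as Cl₂.
Concentration rise: 4539 g / 893,260 L = 5.081 mg/L = 5.08 ppm.
Final FC: 2.3 + 5.08 = 7.38 ppm.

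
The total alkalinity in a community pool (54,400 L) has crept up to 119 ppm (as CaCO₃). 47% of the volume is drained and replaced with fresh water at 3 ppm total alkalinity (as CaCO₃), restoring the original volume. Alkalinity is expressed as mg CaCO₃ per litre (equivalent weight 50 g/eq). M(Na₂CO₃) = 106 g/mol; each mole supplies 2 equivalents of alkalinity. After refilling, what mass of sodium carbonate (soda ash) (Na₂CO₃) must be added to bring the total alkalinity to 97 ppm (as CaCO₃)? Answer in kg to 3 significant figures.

After draining 47% and refilling: 119 × 0.53 + 3 × 0.47 = 64.48 ppm.
Deficit to target: 97 − 64.48 = 32.52 mg/L.
As CaCO₃: 32.52 mg/L × 54,400 L = 1769 g; ÷ 50 g/eq ÷ 2 = 17.69 mol Na₂CO₃.
Mass: 17.69 × 106 = 1875 g.

1.88 kg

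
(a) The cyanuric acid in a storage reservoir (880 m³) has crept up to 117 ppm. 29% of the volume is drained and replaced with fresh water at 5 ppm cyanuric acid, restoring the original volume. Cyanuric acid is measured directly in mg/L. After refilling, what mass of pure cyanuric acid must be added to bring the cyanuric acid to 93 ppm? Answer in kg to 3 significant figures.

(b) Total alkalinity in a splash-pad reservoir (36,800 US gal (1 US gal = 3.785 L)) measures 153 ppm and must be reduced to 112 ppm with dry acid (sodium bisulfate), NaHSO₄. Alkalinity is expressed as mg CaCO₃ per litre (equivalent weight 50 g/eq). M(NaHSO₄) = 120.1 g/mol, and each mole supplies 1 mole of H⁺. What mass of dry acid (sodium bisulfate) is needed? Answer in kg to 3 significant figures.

(a) Volume: 880 m³ = 880,000 L.
(a) After draining 29% and refilling: 117 × 0.71 + 5 × 0.29 = 84.52 ppm.
(a) Deficit to target: 93 − 84.52 = 8.48 mg/L.
(a) Mass: 8.48 mg/L × 880,000 L = 7462 g cyanuric acid.

(b) Volume: 36,800 US gal × 3.785 L/gal = 139,288 L.
(b) Alkalinity to neutralize: (153 − 112) = 41 mg/L as CaCO₃ × 139,288 L = 5711 g as CaCO₃.
(b) Equivalents of H⁺ required: 5711 ÷ 50 g/eq = 114.2 eq = 114.2 mol NaHSO₄.
(b) Mass of NaHSO₄: 114.2 × 120.1 = 13,720 g.

(a) 7.46 kg; (b) 13.7 kg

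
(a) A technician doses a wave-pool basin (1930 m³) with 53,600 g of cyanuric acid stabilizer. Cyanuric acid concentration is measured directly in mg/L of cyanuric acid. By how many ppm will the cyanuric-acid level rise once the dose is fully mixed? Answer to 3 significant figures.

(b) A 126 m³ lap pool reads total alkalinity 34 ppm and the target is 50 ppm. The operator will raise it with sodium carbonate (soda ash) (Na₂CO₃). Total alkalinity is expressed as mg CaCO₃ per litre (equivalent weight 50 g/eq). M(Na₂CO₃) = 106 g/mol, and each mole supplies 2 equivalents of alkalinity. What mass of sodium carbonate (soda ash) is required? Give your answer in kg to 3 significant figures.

(a) 27.8 ppm; (b) 2.14 kg

(a) Volume: 1930 m³ = 1,930,000 L.
(a) Rise: 53,600 g / 1,930,000 L × 1000 = 27.77 mg/L.

(b) Volume: 126 m³ = 126,000 L.
(b) Alkalinity to add: (50 − 34) = 16 mg/L as CaCO₃ × 126,000 L = 2016 g as CaCO₃.
(b) Equivalents: 2016 g ÷ 50 g/eq = 40.32 eq.
(b) Each mole of Na₂CO₃ supplies 2 eq, so 40.32 / 2 = 20.16 mol.
(b) Mass: 20.16 mol × 106 g/mol = 2137 g.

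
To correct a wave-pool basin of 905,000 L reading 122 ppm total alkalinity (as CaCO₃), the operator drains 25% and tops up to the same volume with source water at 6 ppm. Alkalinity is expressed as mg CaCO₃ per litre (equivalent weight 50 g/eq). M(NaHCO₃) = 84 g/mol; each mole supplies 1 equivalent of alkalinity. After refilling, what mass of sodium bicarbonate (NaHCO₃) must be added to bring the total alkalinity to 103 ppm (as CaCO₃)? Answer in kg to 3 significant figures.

After draining 25% and refilling: 122 × 0.75 + 6 × 0.25 = 93 ppm.
Deficit to target: 103 − 93 = 10 mg/L.
As CaCO₃: 10 mg/L × 905,000 L = 9050 g; ÷ 50 g/eq ÷ 1 = 181 mol NaHCO₃.
Mass: 181 × 84 = 15,200 g.

15.2 kg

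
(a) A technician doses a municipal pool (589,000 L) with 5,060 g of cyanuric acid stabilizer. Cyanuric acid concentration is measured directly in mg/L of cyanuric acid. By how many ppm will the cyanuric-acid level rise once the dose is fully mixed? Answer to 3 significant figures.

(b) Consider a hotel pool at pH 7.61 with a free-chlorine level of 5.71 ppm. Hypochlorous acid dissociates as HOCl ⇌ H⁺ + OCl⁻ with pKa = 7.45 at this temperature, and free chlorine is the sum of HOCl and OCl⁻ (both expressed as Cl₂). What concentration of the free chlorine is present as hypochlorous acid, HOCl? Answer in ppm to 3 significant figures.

(a) Rise: 5,060 g / 589,000 L × 1000 = 8.591 mg/L.

(b) [OCl⁻]/[HOCl] = 10^(pH − pKa) = 10^(7.61 − 7.45) = 10^0.16 = 1.445.
(b) Fraction as HOCl = 1 / (1 + 1.445) = 0.4089.
(b) HOCl = 0.4089 × 5.71 ppm = 2.335 ppm.

(a) 8.59 ppm; (b) 2.33 ppm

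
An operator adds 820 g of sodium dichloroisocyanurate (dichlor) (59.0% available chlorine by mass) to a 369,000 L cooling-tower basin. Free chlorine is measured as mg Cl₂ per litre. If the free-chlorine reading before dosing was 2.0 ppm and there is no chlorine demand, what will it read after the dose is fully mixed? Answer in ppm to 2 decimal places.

3.31 ppm

Available chlorine delivered: 820 g × 0.59 = 483.8 g as Cl₂.
Concentration rise: 483.8 g / 369,000 L = 1.311 mg/L = 1.31 ppm.
Final FC: 2.0 + 1.31 = 3.31 ppm.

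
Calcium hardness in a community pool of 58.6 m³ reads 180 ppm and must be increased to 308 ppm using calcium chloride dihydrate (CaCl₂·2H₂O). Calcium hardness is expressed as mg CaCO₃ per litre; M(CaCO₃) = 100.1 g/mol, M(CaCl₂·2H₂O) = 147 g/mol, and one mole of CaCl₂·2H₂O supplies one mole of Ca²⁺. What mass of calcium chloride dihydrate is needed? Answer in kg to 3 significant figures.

Volume: 58.6 m³ = 58,600 L.
Hardness to add: (308 − 180) = 128 mg/L as CaCO₃ × 58,600 L = 7501 g as CaCO₃.
Moles of Ca²⁺ (1 mol Ca²⁺ ≡ 1 mol CaCO₃): 7501 / 100.1 g/mol = 74.93 mol.
Mass of CaCl₂·2H₂O: 74.93 × 147 = 11,020 g.

11.0 kg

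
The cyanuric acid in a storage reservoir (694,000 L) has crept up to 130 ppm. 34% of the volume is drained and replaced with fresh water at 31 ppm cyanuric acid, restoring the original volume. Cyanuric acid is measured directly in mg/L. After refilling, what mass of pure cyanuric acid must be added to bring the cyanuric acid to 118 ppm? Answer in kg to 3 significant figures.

After draining 34% and refilling: 130 × 0.66 + 31 × 0.34 = 96.34 ppm.
Deficit to target: 118 − 96.34 = 21.66 mg/L.
Mass: 21.66 mg/L × 694,000 L = 15,030 g cyanuric acid.

15.0 kg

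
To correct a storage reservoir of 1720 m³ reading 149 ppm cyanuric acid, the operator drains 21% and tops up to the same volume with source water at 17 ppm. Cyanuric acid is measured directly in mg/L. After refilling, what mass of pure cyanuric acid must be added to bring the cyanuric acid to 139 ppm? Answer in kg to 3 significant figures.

Volume: 1720 m³ = 1,720,000 L.
After draining 21% and refilling: 149 × 0.79 + 17 × 0.21 = 121.28 ppm.
Deficit to target: 139 − 121.28 = 17.72 mg/L.
Mass: 17.72 mg/L × 1,720,000 L = 30,480 g cyanuric acid.

30.5 kg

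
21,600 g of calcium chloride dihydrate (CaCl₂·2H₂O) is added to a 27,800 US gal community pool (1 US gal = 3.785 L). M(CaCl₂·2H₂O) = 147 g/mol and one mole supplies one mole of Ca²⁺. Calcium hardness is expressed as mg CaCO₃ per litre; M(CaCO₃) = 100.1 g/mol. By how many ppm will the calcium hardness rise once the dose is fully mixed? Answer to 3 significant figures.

140 ppm

Volume: 27,800 US gal × 3.785 L/gal = 105,223 L.
Moles of Ca²⁺: 21,600 g ÷ 147 g/mol = 146.9 mol.
As CaCO₃: 146.9 mol × 100.1 g/mol = 14,710 g.
Rise: 14,710 g / 105,223 L × 1000 = 139.8 mg/L.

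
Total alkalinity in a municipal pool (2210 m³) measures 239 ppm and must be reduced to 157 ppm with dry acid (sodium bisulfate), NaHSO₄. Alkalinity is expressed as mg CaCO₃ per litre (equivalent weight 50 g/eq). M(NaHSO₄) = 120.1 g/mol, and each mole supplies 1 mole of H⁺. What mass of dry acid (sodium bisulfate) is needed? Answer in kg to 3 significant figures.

435 kg

Volume: 2210 m³ = 2,210,000 L.
Alkalinity to neutralize: (239 − 157) = 82 mg/L as CaCO₃ × 2,210,000 L = 181,200 g as CaCO₃.
Equivalents of H⁺ required: 181,200 ÷ 50 g/eq = 3624 eq = 3624 mol NaHSO₄.
Mass of NaHSO₄: 3624 × 120.1 = 435,300 g.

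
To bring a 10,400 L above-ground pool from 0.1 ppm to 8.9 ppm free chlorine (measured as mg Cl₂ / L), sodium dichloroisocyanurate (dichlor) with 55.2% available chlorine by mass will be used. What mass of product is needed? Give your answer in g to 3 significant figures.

166 g

Chlorine deficit: 8.9 − 0.1 = 8.8 ppm = 8.8 mg/L as Cl₂.
Cl₂ equivalent needed: 8.8 mg/L × 10,400 L = 91,520 mg = 91.52 g.
Product at 55.2% available chlorine: 91.52 / 0.552 = 165.8 g.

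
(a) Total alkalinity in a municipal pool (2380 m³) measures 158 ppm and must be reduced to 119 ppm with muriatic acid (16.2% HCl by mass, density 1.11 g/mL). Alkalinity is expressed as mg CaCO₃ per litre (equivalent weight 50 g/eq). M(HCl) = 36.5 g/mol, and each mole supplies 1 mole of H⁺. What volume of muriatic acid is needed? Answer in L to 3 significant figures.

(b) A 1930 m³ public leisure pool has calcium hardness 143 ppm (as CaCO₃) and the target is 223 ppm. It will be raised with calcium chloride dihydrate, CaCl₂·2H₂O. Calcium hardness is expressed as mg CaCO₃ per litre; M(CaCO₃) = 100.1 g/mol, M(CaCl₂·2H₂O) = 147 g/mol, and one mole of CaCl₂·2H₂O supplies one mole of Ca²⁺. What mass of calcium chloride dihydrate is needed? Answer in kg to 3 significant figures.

(a) 377 L; (b) 227 kg

(a) Volume: 2380 m³ = 2,380,000 L.
(a) Alkalinity to neutralize: (158 − 119) = 39 mg/L as CaCO₃ × 2,380,000 L = 92,820 g as CaCO₃.
(a) Equivalents of H⁺ required: 92,820 ÷ 50 g/eq = 1856 eq = 1856 mol HCl.
(a) Mass of HCl: 1856 × 36.5 = 67,760 g.
(a) Mass of 16.2% solution: 67,760 / 0.162 = 418,300 g.
(a) Volume: 418,300 g ÷ 1.11 g/mL = 376,800 mL.

(b) Volume: 1930 m³ = 1,930,000 L.
(b) Hardness to add: (223 − 143) = 80 mg/L as CaCO₃ × 1,930,000 L = 154,400 g as CaCO₃.
(b) Moles of Ca²⁺ (1 mol Ca²⁺ ≡ 1 mol CaCO₃): 154,400 / 100.1 g/mol = 1542 mol.
(b) Mass of CaCl₂·2H₂O: 1542 × 147 = 226,700 g.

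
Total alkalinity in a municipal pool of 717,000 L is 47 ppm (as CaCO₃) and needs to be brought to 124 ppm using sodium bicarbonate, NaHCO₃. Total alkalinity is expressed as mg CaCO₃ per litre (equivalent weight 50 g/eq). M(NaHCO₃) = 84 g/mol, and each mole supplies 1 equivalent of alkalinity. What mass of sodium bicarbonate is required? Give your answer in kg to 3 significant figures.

Alkalinity to add: (124 − 47) = 77 mg/L as CaCO₃ × 717,000 L = 55,210 g as CaCO₃.
Equivalents: 55,210 g ÷ 50 g/eq = 1104 eq.
NaHCO₃ supplies 1 eq per mole → 1104 mol.
Mass: 1104 mol × 84 g/mol = 92,750 g.

92.8 kg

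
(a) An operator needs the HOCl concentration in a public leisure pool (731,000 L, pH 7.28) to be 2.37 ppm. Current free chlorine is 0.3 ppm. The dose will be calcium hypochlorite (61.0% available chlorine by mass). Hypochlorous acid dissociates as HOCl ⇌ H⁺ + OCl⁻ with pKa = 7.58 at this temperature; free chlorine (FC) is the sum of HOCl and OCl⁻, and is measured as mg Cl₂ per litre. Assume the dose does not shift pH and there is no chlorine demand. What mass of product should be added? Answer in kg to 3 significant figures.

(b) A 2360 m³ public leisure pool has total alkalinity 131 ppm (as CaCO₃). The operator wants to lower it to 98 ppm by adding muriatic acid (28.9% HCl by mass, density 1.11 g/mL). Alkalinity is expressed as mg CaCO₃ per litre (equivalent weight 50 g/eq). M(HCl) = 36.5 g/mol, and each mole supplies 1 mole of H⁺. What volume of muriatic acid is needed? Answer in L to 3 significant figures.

(a) [OCl⁻]/[HOCl] = 10^(pH − pKa) = 10^(7.28 − 7.58) = 0.5012; fraction as HOCl = 1/(1 + 0.5012) = 0.6661.
(a) Free chlorine required for 2.37 ppm HOCl: 2.37 / 0.6661 = 3.558 ppm.
(a) FC to add: 3.558 − 0.3 = 3.258 mg/L as Cl₂.
(a) Cl₂ equivalent: 3.258 mg/L × 731,000 L = 2381 g.
(a) Product at 61.0% available Cl: 2381 / 0.61 = 3904 g.

(b) Volume: 2360 m³ = 2,360,000 L.
(b) Alkalinity to neutralize: (131 − 98) = 33 mg/L as CaCO₃ × 2,360,000 L = 77,880 g as CaCO₃.
(b) Equivalents of H⁺ required: 77,880 ÷ 50 g/eq = 1558 eq = 1558 mol HCl.
(b) Mass of HCl: 1558 × 36.5 = 56,850 g.
(b) Mass of 28.9% solution: 56,850 / 0.289 = 196,700 g.
(b) Volume: 196,700 g ÷ 1.11 g/mL = 177,200 mL.

(a) 3.90 kg; (b) 177 L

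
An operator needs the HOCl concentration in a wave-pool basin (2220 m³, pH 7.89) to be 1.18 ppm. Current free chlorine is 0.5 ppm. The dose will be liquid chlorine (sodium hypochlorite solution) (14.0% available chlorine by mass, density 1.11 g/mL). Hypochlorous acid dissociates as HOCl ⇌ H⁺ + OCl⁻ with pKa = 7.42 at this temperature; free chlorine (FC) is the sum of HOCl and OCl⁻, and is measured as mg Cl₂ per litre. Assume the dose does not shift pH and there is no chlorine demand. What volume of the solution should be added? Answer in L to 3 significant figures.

59.5 L

Volume: 2220 m³ = 2,220,000 L.
[OCl⁻]/[HOCl] = 10^(pH − pKa) = 10^(7.89 − 7.42) = 2.951; fraction as HOCl = 1/(1 + 2.951) = 0.2531.
Free chlorine required for 1.18 ppm HOCl: 1.18 / 0.2531 = 4.662 ppm.
FC to add: 4.662 − 0.5 = 4.162 mg/L as Cl₂.
Cl₂ equivalent: 4.162 mg/L × 2,220,000 L = 9241 g.
Product at 14.0% available Cl: 9241 / 0.14 = 66,000 g.
Volume: 66,000 g ÷ 1.11 g/mL = 59,460 mL.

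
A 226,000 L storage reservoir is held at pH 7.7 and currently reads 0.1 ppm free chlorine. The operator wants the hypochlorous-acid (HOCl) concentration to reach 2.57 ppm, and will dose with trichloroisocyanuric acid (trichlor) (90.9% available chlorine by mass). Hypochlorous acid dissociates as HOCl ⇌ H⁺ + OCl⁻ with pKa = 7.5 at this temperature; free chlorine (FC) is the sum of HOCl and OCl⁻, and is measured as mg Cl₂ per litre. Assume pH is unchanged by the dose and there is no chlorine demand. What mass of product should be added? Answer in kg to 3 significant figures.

[OCl⁻]/[HOCl] = 10^(pH − pKa) = 10^(7.7 − 7.5) = 1.585; fraction as HOCl = 1/(1 + 1.585) = 0.3869.
Free chlorine required for 2.57 ppm HOCl: 2.57 / 0.3869 = 6.643 ppm.
FC to add: 6.643 − 0.1 = 6.543 mg/L as Cl₂.
Cl₂ equivalent: 6.543 mg/L × 226,000 L = 1479 g.
Product at 90.9% available Cl: 1479 / 0.909 = 1627 g.

1.63 kg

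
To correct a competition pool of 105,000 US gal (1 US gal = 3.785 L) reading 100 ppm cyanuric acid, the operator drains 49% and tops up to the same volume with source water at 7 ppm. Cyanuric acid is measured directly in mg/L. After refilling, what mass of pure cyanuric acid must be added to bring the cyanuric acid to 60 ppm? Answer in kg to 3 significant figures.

Volume: 105,000 US gal × 3.785 L/gal = 397,425 L.
After draining 49% and refilling: 100 × 0.51 + 7 × 0.49 = 54.43 ppm.
Deficit to target: 60 − 54.43 = 5.57 mg/L.
Mass: 5.57 mg/L × 397,425 L = 2214 g cyanuric acid.

2.21 kg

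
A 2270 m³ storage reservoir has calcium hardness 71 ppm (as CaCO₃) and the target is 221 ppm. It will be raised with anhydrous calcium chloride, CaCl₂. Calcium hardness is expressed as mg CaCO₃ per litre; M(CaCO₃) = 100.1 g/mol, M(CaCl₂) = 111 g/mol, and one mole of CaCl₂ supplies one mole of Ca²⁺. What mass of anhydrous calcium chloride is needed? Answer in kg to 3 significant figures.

Volume: 2270 m³ = 2,270,000 L.
Hardness to add: (221 − 71) = 150 mg/L as CaCO₃ × 2,270,000 L = 340,500 g as CaCO₃.
Moles of Ca²⁺ (1 mol Ca²⁺ ≡ 1 mol CaCO₃): 340,500 / 100.1 g/mol = 3402 mol.
Mass of CaCl₂: 3402 × 111 = 377,600 g.

378 kg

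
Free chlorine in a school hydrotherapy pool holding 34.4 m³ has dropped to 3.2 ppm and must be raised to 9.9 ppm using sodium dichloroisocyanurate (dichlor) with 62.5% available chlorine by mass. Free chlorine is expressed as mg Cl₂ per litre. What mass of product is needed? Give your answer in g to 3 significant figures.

369 g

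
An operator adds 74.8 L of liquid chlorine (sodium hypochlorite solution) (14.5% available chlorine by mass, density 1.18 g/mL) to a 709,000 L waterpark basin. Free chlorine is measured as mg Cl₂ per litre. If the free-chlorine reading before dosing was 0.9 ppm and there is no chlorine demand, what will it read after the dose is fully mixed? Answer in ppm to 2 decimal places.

Mass of solution: 74.8 L × 1000 mL/L × 1.18 g/mL = 88,260 g.
Available chlorine delivered: 88,260 g × 0.145 = 12,800 g as Cl₂.
Concentration rise: 12,800 g / 709,000 L = 18.05 mg/L = 18.05 ppm.
Final FC: 0.9 + 18.05 = 18.95 ppm.

18.95 ppm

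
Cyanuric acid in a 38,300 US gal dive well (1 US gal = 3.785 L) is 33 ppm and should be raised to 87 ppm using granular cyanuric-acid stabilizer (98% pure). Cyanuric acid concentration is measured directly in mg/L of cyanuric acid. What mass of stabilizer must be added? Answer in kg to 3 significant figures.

Volume: 38,300 US gal × 3.785 L/gal = 144,966 L.
CYA to add: (87 − 33) = 54 mg/L × 144,966 L = 7828 g cyanuric acid.
At 98% purity: 7828 / 0.98 = 7988 g product.

7.99 kg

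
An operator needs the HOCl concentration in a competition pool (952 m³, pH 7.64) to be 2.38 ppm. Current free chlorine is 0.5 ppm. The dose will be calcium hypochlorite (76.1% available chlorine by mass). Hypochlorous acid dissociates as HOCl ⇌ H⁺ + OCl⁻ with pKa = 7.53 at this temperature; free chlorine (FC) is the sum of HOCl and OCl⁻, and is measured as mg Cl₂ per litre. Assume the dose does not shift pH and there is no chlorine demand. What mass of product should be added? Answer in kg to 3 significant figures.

6.19 kg

Volume: 952 m³ = 952,000 L.
[OCl⁻]/[HOCl] = 10^(pH − pKa) = 10^(7.64 − 7.53) = 1.288; fraction as HOCl = 1/(1 + 1.288) = 0.437.
Free chlorine required for 2.38 ppm HOCl: 2.38 / 0.437 = 5.446 ppm.
FC to add: 5.446 − 0.5 = 4.946 mg/L as Cl₂.
Cl₂ equivalent: 4.946 mg/L × 952,000 L = 4709 g.
Product at 76.1% available Cl: 4709 / 0.761 = 6187 g.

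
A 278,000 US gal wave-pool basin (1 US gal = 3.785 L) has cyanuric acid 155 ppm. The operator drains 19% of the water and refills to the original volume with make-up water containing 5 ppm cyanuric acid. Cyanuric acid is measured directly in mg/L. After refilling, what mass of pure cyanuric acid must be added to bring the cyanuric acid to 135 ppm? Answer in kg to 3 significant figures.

8.94 kg

Volume: 278,000 US gal × 3.785 L/gal = 1,052,230 L.
After draining 19% and refilling: 155 × 0.81 + 5 × 0.19 = 126.5 ppm.
Deficit to target: 135 − 126.5 = 8.5 mg/L.
Mass: 8.5 mg/L × 1,052,230 L = 8944 g cyanuric acid.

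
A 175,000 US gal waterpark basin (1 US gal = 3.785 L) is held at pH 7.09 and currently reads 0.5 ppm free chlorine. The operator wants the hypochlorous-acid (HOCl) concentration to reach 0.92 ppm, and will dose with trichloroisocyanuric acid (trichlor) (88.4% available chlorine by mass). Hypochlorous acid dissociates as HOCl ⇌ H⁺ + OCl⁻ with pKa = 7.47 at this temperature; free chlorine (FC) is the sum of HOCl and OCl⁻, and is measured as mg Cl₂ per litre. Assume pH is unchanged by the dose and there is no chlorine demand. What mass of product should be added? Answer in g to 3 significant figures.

602 g

Volume: 175,000 US gal × 3.785 L/gal = 662,375 L.
[OCl⁻]/[HOCl] = 10^(pH − pKa) = 10^(7.09 − 7.47) = 0.4169; fraction as HOCl = 1/(1 + 0.4169) = 0.7058.
Free chlorine required for 0.92 ppm HOCl: 0.92 / 0.7058 = 1.304 ppm.
FC to add: 1.304 − 0.5 = 0.8035 mg/L as Cl₂.
Cl₂ equivalent: 0.8035 mg/L × 662,375 L = 532.2 g.
Product at 88.4% available Cl: 532.2 / 0.884 = 602.1 g.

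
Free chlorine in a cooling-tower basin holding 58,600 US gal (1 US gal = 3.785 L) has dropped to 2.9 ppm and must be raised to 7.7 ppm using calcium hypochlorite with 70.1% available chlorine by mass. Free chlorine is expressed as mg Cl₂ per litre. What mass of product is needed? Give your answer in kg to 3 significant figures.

1.52 kg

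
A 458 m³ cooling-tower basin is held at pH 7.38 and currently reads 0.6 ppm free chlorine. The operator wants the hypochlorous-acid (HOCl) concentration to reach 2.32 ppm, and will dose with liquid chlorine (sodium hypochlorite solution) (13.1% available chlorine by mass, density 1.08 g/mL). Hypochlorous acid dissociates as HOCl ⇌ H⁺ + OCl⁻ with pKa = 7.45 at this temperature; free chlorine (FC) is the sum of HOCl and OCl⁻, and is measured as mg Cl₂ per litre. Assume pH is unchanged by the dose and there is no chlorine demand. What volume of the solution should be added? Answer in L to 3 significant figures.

12.0 L

Volume: 458 m³ = 458,000 L.
[OCl⁻]/[HOCl] = 10^(pH − pKa) = 10^(7.38 − 7.45) = 0.8511; fraction as HOCl = 1/(1 + 0.8511) = 0.5402.
Free chlorine required for 2.32 ppm HOCl: 2.32 / 0.5402 = 4.295 ppm.
FC to add: 4.295 − 0.6 = 3.695 mg/L as Cl₂.
Cl₂ equivalent: 3.695 mg/L × 458,000 L = 1692 g.
Product at 13.1% available Cl: 1692 / 0.131 = 12,920 g.
Volume: 12,920 g ÷ 1.08 g/mL = 11,960 mL.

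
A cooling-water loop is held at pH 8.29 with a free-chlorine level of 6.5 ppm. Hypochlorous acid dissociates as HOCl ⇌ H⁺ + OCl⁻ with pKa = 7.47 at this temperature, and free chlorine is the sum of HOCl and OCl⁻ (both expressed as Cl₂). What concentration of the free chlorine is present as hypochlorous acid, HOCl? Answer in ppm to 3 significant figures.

0.854 ppm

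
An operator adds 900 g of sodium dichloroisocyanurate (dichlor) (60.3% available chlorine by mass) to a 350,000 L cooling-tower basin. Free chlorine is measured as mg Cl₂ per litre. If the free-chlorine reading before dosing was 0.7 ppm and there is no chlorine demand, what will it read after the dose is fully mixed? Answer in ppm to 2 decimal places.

2.25 ppm

Available chlorine delivered: 900 g × 0.603 = 542.7 g as Cl₂.
Concentration rise: 542.7 g / 350,000 L = 1.551 mg/L = 1.55 ppm.
Final FC: 0.7 + 1.55 = 2.25 ppm.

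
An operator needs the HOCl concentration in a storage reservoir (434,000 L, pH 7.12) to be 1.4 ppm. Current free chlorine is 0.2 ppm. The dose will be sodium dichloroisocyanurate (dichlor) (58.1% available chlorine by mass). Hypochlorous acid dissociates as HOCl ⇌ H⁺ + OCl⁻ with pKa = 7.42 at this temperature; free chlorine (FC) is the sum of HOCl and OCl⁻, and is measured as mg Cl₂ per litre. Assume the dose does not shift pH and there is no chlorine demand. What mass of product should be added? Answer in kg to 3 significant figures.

[OCl⁻]/[HOCl] = 10^(pH − pKa) = 10^(7.12 − 7.42) = 0.5012; fraction as HOCl = 1/(1 + 0.5012) = 0.6661.
Free chlorine required for 1.4 ppm HOCl: 1.4 / 0.6661 = 2.102 ppm.
FC to add: 2.102 − 0.2 = 1.902 mg/L as Cl₂.
Cl₂ equivalent: 1.902 mg/L × 434,000 L = 825.3 g.
Product at 58.1% available Cl: 825.3 / 0.581 = 1421 g.

1.42 kg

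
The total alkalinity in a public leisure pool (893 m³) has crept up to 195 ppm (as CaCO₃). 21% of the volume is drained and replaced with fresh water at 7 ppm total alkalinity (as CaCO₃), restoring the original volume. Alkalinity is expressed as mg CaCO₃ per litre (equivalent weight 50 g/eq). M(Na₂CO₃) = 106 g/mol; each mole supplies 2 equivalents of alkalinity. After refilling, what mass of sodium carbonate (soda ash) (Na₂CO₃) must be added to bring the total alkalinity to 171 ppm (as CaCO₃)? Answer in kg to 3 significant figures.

14.7 kg

Volume: 893 m³ = 893,000 L.
After draining 21% and refilling: 195 × 0.79 + 7 × 0.21 = 155.52 ppm.
Deficit to target: 171 − 155.52 = 15.48 mg/L.
As CaCO₃: 15.48 mg/L × 893,000 L = 13,820 g; ÷ 50 g/eq ÷ 2 = 138.2 mol Na₂CO₃.
Mass: 138.2 × 106 = 14,650 g.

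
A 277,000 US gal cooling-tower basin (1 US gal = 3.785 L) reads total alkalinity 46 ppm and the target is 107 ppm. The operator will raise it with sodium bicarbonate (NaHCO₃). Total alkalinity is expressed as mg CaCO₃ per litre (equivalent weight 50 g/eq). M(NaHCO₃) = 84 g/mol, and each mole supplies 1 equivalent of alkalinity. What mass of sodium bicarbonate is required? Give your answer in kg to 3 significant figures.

107 kg

Volume: 277,000 US gal × 3.785 L/gal = 1,048,445 L.
Alkalinity to add: (107 − 46) = 61 mg/L as CaCO₃ × 1,048,445 L = 63,960 g as CaCO₃.
Equivalents: 63,960 g ÷ 50 g/eq = 1279 eq.
NaHCO₃ supplies 1 eq per mole → 1279 mol.
Mass: 1279 mol × 84 g/mol = 107,400 g.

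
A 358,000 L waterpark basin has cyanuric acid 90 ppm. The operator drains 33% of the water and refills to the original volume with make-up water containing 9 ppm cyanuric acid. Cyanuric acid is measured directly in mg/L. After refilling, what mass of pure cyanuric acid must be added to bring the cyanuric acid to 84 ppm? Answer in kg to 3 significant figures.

After draining 33% and refilling: 90 × 0.67 + 9 × 0.33 = 63.27 ppm.
Deficit to target: 84 − 63.27 = 20.73 mg/L.
Mass: 20.73 mg/L × 358,000 L = 7421 g cyanuric acid.

7.42 kg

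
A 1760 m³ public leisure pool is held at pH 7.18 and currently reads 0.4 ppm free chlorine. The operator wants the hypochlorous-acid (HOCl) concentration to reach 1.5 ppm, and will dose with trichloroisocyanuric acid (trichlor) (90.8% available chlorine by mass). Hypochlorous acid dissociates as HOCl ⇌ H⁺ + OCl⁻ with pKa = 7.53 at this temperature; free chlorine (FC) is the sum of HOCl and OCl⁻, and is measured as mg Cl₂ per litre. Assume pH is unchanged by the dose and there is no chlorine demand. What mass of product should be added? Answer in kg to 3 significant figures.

Volume: 1760 m³ = 1,760,000 L.
[OCl⁻]/[HOCl] = 10^(pH − pKa) = 10^(7.18 − 7.53) = 0.4467; fraction as HOCl = 1/(1 + 0.4467) = 0.6912.
Free chlorine required for 1.5 ppm HOCl: 1.5 / 0.6912 = 2.17 ppm.
FC to add: 2.17 − 0.4 = 1.77 mg/L as Cl₂.
Cl₂ equivalent: 1.77 mg/L × 1,760,000 L = 3115 g.
Product at 90.8% available Cl: 3115 / 0.908 = 3431 g.

3.43 kg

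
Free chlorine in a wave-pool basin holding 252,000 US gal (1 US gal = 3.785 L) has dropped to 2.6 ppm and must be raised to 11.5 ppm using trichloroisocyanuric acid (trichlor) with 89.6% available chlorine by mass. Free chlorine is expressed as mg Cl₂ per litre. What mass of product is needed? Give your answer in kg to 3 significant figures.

9.47 kg

Volume: 252,000 US gal × 3.785 L/gal = 953,820 L.
Chlorine deficit: 11.5 − 2.6 = 8.9 ppm = 8.9 mg/L as Cl₂.
Cl₂ equivalent needed: 8.9 mg/L × 953,820 L = 8,489,000 mg = 8489 g.
Product at 89.6% available chlorine: 8489 / 0.896 = 9474 g.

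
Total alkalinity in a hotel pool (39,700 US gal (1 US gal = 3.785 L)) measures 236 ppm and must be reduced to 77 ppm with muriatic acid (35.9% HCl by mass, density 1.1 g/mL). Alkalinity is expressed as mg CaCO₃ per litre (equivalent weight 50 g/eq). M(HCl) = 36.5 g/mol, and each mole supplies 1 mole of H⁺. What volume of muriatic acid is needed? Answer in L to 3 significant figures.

44.2 L

Volume: 39,700 US gal × 3.785 L/gal = 150,264 L.
Alkalinity to neutralize: (236 − 77) = 159 mg/L as CaCO₃ × 150,264 L = 23,890 g as CaCO₃.
Equivalents of H⁺ required: 23,890 ÷ 50 g/eq = 477.8 eq = 477.8 mol HCl.
Mass of HCl: 477.8 × 36.5 = 17,440 g.
Mass of 35.9% solution: 17,440 / 0.359 = 48,580 g.
Volume: 48,580 g ÷ 1.1 g/mL = 44,170 mL.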